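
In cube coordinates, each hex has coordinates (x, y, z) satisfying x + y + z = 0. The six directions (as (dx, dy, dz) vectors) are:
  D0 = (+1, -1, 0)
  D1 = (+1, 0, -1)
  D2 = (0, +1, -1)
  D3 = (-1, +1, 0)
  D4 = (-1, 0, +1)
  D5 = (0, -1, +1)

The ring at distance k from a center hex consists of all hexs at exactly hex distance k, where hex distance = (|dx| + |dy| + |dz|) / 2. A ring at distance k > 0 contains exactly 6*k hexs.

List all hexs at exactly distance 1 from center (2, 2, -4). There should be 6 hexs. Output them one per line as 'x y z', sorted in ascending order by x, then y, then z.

Walk ring at distance 1 from (2, 2, -4):
Start at center + D4*1 = (1, 2, -3)
  hex 0: (1, 2, -3)
  hex 1: (2, 1, -3)
  hex 2: (3, 1, -4)
  hex 3: (3, 2, -5)
  hex 4: (2, 3, -5)
  hex 5: (1, 3, -4)
Sorted: 6 hexes.

Answer: 1 2 -3
1 3 -4
2 1 -3
2 3 -5
3 1 -4
3 2 -5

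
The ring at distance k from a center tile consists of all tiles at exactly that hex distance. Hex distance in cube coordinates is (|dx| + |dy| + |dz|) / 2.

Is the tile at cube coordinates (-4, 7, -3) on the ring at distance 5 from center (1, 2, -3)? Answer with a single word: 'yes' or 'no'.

|px - cx| = |-4 - 1| = 5
|py - cy| = |7 - 2| = 5
|pz - cz| = |-3 - (-3)| = 0
distance = (5+5+0)/2 = 10/2 = 5
radius = 5; distance == radius -> yes

Answer: yes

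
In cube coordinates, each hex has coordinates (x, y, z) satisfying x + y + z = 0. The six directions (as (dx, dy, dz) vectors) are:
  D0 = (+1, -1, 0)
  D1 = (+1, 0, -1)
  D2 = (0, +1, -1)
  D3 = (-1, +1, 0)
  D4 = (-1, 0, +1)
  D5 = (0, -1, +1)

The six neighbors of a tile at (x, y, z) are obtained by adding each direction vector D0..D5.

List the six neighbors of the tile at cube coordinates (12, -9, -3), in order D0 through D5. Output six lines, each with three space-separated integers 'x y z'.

Answer: 13 -10 -3
13 -9 -4
12 -8 -4
11 -8 -3
11 -9 -2
12 -10 -2

Derivation:
Center: (12, -9, -3). Add each direction:
  D0: (12, -9, -3) + (1, -1, 0) = (13, -10, -3)
  D1: (12, -9, -3) + (1, 0, -1) = (13, -9, -4)
  D2: (12, -9, -3) + (0, 1, -1) = (12, -8, -4)
  D3: (12, -9, -3) + (-1, 1, 0) = (11, -8, -3)
  D4: (12, -9, -3) + (-1, 0, 1) = (11, -9, -2)
  D5: (12, -9, -3) + (0, -1, 1) = (12, -10, -2)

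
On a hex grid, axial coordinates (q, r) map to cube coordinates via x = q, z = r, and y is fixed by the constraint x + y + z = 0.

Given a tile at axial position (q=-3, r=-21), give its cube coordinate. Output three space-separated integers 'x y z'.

x = q = -3
z = r = -21
y = -x - z = -(-3) - (-21) = 24

Answer: -3 24 -21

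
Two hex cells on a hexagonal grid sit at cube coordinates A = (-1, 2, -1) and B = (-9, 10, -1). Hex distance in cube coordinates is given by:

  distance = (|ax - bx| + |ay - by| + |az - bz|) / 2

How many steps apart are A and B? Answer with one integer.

Answer: 8

Derivation:
|ax - bx| = |-1 - (-9)| = 8
|ay - by| = |2 - 10| = 8
|az - bz| = |-1 - (-1)| = 0
distance = (8 + 8 + 0) / 2 = 16 / 2 = 8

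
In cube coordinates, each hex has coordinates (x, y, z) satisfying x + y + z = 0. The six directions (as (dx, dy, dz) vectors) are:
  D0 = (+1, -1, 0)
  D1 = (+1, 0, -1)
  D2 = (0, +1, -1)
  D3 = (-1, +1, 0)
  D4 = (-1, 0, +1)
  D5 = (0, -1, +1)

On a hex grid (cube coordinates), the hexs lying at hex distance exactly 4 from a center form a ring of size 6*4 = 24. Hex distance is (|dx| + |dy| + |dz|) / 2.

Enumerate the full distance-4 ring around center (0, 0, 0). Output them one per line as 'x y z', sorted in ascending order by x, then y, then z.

Answer: -4 0 4
-4 1 3
-4 2 2
-4 3 1
-4 4 0
-3 -1 4
-3 4 -1
-2 -2 4
-2 4 -2
-1 -3 4
-1 4 -3
0 -4 4
0 4 -4
1 -4 3
1 3 -4
2 -4 2
2 2 -4
3 -4 1
3 1 -4
4 -4 0
4 -3 -1
4 -2 -2
4 -1 -3
4 0 -4

Derivation:
Walk ring at distance 4 from (0, 0, 0):
Start at center + D4*4 = (-4, 0, 4)
  hex 0: (-4, 0, 4)
  hex 1: (-3, -1, 4)
  hex 2: (-2, -2, 4)
  hex 3: (-1, -3, 4)
  hex 4: (0, -4, 4)
  hex 5: (1, -4, 3)
  hex 6: (2, -4, 2)
  hex 7: (3, -4, 1)
  hex 8: (4, -4, 0)
  hex 9: (4, -3, -1)
  hex 10: (4, -2, -2)
  hex 11: (4, -1, -3)
  hex 12: (4, 0, -4)
  hex 13: (3, 1, -4)
  hex 14: (2, 2, -4)
  hex 15: (1, 3, -4)
  hex 16: (0, 4, -4)
  hex 17: (-1, 4, -3)
  hex 18: (-2, 4, -2)
  hex 19: (-3, 4, -1)
  hex 20: (-4, 4, 0)
  hex 21: (-4, 3, 1)
  hex 22: (-4, 2, 2)
  hex 23: (-4, 1, 3)
Sorted: 24 hexes.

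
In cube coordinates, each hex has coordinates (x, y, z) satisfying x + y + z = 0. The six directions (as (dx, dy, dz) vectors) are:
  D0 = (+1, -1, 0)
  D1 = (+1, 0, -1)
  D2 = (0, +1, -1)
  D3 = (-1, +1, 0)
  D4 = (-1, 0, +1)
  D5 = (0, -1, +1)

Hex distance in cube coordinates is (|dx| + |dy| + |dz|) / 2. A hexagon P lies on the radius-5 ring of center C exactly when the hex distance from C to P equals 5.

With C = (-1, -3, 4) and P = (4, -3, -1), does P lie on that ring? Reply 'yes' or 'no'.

Answer: yes

Derivation:
|px - cx| = |4 - (-1)| = 5
|py - cy| = |-3 - (-3)| = 0
|pz - cz| = |-1 - 4| = 5
distance = (5+0+5)/2 = 10/2 = 5
radius = 5; distance == radius -> yes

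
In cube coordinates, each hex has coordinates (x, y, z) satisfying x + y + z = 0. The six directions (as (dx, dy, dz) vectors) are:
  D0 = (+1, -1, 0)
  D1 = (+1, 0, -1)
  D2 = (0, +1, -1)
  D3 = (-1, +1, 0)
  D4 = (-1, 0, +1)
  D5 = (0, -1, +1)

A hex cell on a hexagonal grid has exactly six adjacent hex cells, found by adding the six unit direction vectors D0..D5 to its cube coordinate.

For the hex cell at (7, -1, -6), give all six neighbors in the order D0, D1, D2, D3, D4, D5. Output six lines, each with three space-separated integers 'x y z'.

Answer: 8 -2 -6
8 -1 -7
7 0 -7
6 0 -6
6 -1 -5
7 -2 -5

Derivation:
Center: (7, -1, -6). Add each direction:
  D0: (7, -1, -6) + (1, -1, 0) = (8, -2, -6)
  D1: (7, -1, -6) + (1, 0, -1) = (8, -1, -7)
  D2: (7, -1, -6) + (0, 1, -1) = (7, 0, -7)
  D3: (7, -1, -6) + (-1, 1, 0) = (6, 0, -6)
  D4: (7, -1, -6) + (-1, 0, 1) = (6, -1, -5)
  D5: (7, -1, -6) + (0, -1, 1) = (7, -2, -5)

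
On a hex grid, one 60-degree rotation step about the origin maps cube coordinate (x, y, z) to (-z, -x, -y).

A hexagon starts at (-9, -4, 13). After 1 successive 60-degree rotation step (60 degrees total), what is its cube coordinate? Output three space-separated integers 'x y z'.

Start: (-9, -4, 13)
Step 1: (-9, -4, 13) -> (-(13), -(-9), -(-4)) = (-13, 9, 4)

Answer: -13 9 4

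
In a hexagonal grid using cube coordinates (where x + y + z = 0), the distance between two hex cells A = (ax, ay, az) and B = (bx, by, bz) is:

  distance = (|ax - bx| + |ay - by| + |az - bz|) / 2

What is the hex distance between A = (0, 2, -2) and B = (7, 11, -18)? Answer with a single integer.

Answer: 16

Derivation:
|ax - bx| = |0 - 7| = 7
|ay - by| = |2 - 11| = 9
|az - bz| = |-2 - (-18)| = 16
distance = (7 + 9 + 16) / 2 = 32 / 2 = 16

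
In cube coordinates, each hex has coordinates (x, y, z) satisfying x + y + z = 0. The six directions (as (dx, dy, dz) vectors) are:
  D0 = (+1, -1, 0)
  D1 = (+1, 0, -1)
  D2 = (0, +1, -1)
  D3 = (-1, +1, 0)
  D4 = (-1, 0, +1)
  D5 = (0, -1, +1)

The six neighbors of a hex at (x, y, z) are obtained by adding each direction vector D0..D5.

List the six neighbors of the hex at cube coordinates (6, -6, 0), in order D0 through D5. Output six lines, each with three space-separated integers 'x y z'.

Answer: 7 -7 0
7 -6 -1
6 -5 -1
5 -5 0
5 -6 1
6 -7 1

Derivation:
Center: (6, -6, 0). Add each direction:
  D0: (6, -6, 0) + (1, -1, 0) = (7, -7, 0)
  D1: (6, -6, 0) + (1, 0, -1) = (7, -6, -1)
  D2: (6, -6, 0) + (0, 1, -1) = (6, -5, -1)
  D3: (6, -6, 0) + (-1, 1, 0) = (5, -5, 0)
  D4: (6, -6, 0) + (-1, 0, 1) = (5, -6, 1)
  D5: (6, -6, 0) + (0, -1, 1) = (6, -7, 1)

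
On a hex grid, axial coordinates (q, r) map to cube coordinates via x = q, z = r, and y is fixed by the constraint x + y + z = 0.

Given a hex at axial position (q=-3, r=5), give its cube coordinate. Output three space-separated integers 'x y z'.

Answer: -3 -2 5

Derivation:
x = q = -3
z = r = 5
y = -x - z = -(-3) - (5) = -2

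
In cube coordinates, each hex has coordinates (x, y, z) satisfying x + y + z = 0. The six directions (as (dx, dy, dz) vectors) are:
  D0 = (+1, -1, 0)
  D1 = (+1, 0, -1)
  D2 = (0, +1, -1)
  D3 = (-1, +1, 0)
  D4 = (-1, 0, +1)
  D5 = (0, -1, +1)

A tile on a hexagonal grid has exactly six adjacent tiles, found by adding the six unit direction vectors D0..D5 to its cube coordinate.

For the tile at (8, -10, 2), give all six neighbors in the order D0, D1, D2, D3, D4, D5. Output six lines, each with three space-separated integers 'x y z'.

Answer: 9 -11 2
9 -10 1
8 -9 1
7 -9 2
7 -10 3
8 -11 3

Derivation:
Center: (8, -10, 2). Add each direction:
  D0: (8, -10, 2) + (1, -1, 0) = (9, -11, 2)
  D1: (8, -10, 2) + (1, 0, -1) = (9, -10, 1)
  D2: (8, -10, 2) + (0, 1, -1) = (8, -9, 1)
  D3: (8, -10, 2) + (-1, 1, 0) = (7, -9, 2)
  D4: (8, -10, 2) + (-1, 0, 1) = (7, -10, 3)
  D5: (8, -10, 2) + (0, -1, 1) = (8, -11, 3)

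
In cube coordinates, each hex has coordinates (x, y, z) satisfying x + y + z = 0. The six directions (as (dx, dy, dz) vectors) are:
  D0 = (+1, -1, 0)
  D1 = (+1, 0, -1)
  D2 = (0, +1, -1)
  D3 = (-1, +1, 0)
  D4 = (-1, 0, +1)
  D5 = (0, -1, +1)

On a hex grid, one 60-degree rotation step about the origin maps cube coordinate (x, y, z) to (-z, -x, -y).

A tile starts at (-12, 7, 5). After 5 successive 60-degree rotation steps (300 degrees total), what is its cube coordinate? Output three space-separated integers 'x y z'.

Start: (-12, 7, 5)
Step 1: (-12, 7, 5) -> (-(5), -(-12), -(7)) = (-5, 12, -7)
Step 2: (-5, 12, -7) -> (-(-7), -(-5), -(12)) = (7, 5, -12)
Step 3: (7, 5, -12) -> (-(-12), -(7), -(5)) = (12, -7, -5)
Step 4: (12, -7, -5) -> (-(-5), -(12), -(-7)) = (5, -12, 7)
Step 5: (5, -12, 7) -> (-(7), -(5), -(-12)) = (-7, -5, 12)

Answer: -7 -5 12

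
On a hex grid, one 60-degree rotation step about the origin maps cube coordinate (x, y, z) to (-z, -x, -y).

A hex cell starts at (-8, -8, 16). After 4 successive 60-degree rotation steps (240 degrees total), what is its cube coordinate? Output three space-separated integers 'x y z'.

Start: (-8, -8, 16)
Step 1: (-8, -8, 16) -> (-(16), -(-8), -(-8)) = (-16, 8, 8)
Step 2: (-16, 8, 8) -> (-(8), -(-16), -(8)) = (-8, 16, -8)
Step 3: (-8, 16, -8) -> (-(-8), -(-8), -(16)) = (8, 8, -16)
Step 4: (8, 8, -16) -> (-(-16), -(8), -(8)) = (16, -8, -8)

Answer: 16 -8 -8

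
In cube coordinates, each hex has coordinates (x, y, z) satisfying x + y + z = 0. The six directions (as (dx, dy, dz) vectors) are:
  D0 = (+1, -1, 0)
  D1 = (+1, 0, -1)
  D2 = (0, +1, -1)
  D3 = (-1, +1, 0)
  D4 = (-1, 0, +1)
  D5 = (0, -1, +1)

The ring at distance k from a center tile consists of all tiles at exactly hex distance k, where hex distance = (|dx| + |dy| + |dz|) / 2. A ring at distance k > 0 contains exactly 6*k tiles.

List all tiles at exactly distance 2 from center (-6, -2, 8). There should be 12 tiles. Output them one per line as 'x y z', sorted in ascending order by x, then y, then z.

Walk ring at distance 2 from (-6, -2, 8):
Start at center + D4*2 = (-8, -2, 10)
  hex 0: (-8, -2, 10)
  hex 1: (-7, -3, 10)
  hex 2: (-6, -4, 10)
  hex 3: (-5, -4, 9)
  hex 4: (-4, -4, 8)
  hex 5: (-4, -3, 7)
  hex 6: (-4, -2, 6)
  hex 7: (-5, -1, 6)
  hex 8: (-6, 0, 6)
  hex 9: (-7, 0, 7)
  hex 10: (-8, 0, 8)
  hex 11: (-8, -1, 9)
Sorted: 12 hexes.

Answer: -8 -2 10
-8 -1 9
-8 0 8
-7 -3 10
-7 0 7
-6 -4 10
-6 0 6
-5 -4 9
-5 -1 6
-4 -4 8
-4 -3 7
-4 -2 6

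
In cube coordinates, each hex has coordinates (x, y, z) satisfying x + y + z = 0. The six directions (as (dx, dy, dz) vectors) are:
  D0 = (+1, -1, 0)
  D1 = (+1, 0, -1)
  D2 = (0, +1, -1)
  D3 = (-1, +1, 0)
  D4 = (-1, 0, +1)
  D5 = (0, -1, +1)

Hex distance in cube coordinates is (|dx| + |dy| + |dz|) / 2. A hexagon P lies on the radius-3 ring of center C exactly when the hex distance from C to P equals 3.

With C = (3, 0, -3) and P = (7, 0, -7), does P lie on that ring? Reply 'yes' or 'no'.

|px - cx| = |7 - 3| = 4
|py - cy| = |0 - 0| = 0
|pz - cz| = |-7 - (-3)| = 4
distance = (4+0+4)/2 = 8/2 = 4
radius = 3; distance != radius -> no

Answer: no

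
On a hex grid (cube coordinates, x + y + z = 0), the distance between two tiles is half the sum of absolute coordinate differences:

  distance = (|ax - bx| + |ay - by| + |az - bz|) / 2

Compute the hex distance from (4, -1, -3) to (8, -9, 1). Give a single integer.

|ax - bx| = |4 - 8| = 4
|ay - by| = |-1 - (-9)| = 8
|az - bz| = |-3 - 1| = 4
distance = (4 + 8 + 4) / 2 = 16 / 2 = 8

Answer: 8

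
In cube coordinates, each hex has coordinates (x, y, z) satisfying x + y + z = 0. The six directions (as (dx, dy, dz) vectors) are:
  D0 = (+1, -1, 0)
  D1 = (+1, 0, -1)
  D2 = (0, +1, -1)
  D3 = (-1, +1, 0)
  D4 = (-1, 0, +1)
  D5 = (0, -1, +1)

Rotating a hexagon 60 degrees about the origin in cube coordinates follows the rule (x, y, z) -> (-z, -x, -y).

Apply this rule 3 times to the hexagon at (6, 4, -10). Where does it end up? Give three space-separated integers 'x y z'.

Start: (6, 4, -10)
Step 1: (6, 4, -10) -> (-(-10), -(6), -(4)) = (10, -6, -4)
Step 2: (10, -6, -4) -> (-(-4), -(10), -(-6)) = (4, -10, 6)
Step 3: (4, -10, 6) -> (-(6), -(4), -(-10)) = (-6, -4, 10)

Answer: -6 -4 10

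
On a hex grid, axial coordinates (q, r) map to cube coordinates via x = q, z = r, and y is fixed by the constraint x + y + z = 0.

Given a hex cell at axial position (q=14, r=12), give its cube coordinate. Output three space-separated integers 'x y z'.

Answer: 14 -26 12

Derivation:
x = q = 14
z = r = 12
y = -x - z = -(14) - (12) = -26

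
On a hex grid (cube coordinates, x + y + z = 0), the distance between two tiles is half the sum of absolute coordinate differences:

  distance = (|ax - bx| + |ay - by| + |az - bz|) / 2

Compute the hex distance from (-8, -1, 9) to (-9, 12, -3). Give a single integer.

Answer: 13

Derivation:
|ax - bx| = |-8 - (-9)| = 1
|ay - by| = |-1 - 12| = 13
|az - bz| = |9 - (-3)| = 12
distance = (1 + 13 + 12) / 2 = 26 / 2 = 13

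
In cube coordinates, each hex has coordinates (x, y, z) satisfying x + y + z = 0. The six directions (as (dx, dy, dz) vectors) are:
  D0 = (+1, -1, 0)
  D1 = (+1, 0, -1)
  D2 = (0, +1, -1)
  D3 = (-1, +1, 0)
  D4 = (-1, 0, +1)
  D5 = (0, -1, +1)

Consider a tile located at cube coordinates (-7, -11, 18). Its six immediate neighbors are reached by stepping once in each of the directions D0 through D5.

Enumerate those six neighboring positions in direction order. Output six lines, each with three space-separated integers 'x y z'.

Center: (-7, -11, 18). Add each direction:
  D0: (-7, -11, 18) + (1, -1, 0) = (-6, -12, 18)
  D1: (-7, -11, 18) + (1, 0, -1) = (-6, -11, 17)
  D2: (-7, -11, 18) + (0, 1, -1) = (-7, -10, 17)
  D3: (-7, -11, 18) + (-1, 1, 0) = (-8, -10, 18)
  D4: (-7, -11, 18) + (-1, 0, 1) = (-8, -11, 19)
  D5: (-7, -11, 18) + (0, -1, 1) = (-7, -12, 19)

Answer: -6 -12 18
-6 -11 17
-7 -10 17
-8 -10 18
-8 -11 19
-7 -12 19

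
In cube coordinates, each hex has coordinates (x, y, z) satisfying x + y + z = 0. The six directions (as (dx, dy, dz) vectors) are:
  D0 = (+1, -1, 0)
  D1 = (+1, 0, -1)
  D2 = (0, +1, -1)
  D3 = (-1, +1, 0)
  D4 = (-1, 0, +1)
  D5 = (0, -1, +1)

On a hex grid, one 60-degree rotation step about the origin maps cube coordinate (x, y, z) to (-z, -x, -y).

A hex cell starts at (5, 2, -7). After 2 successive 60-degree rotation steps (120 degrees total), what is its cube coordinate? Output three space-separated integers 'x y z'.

Start: (5, 2, -7)
Step 1: (5, 2, -7) -> (-(-7), -(5), -(2)) = (7, -5, -2)
Step 2: (7, -5, -2) -> (-(-2), -(7), -(-5)) = (2, -7, 5)

Answer: 2 -7 5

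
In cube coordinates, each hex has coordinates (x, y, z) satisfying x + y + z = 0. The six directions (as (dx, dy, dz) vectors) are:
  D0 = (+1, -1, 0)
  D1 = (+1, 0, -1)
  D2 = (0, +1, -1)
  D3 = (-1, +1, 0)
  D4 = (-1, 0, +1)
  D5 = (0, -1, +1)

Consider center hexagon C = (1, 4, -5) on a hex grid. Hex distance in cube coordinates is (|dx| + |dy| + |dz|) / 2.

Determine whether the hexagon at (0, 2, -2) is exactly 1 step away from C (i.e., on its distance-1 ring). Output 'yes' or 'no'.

|px - cx| = |0 - 1| = 1
|py - cy| = |2 - 4| = 2
|pz - cz| = |-2 - (-5)| = 3
distance = (1+2+3)/2 = 6/2 = 3
radius = 1; distance != radius -> no

Answer: no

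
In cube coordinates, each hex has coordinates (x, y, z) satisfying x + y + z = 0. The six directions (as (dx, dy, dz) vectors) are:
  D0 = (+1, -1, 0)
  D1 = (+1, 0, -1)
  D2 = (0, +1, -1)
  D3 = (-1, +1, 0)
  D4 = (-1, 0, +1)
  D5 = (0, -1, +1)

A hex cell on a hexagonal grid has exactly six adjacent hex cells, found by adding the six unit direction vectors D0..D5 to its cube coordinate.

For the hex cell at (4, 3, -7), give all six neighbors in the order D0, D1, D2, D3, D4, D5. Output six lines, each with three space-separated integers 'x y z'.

Center: (4, 3, -7). Add each direction:
  D0: (4, 3, -7) + (1, -1, 0) = (5, 2, -7)
  D1: (4, 3, -7) + (1, 0, -1) = (5, 3, -8)
  D2: (4, 3, -7) + (0, 1, -1) = (4, 4, -8)
  D3: (4, 3, -7) + (-1, 1, 0) = (3, 4, -7)
  D4: (4, 3, -7) + (-1, 0, 1) = (3, 3, -6)
  D5: (4, 3, -7) + (0, -1, 1) = (4, 2, -6)

Answer: 5 2 -7
5 3 -8
4 4 -8
3 4 -7
3 3 -6
4 2 -6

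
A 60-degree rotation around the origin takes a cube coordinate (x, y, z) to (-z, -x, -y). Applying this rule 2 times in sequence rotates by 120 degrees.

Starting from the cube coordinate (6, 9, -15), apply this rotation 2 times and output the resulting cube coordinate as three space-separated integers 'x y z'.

Start: (6, 9, -15)
Step 1: (6, 9, -15) -> (-(-15), -(6), -(9)) = (15, -6, -9)
Step 2: (15, -6, -9) -> (-(-9), -(15), -(-6)) = (9, -15, 6)

Answer: 9 -15 6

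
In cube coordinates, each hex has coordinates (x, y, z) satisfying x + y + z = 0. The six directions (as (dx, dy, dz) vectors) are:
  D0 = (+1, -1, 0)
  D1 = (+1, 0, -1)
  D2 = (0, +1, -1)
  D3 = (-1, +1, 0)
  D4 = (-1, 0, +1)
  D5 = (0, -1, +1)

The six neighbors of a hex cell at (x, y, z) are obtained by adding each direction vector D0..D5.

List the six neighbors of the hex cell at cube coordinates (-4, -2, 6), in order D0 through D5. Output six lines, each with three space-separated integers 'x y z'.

Center: (-4, -2, 6). Add each direction:
  D0: (-4, -2, 6) + (1, -1, 0) = (-3, -3, 6)
  D1: (-4, -2, 6) + (1, 0, -1) = (-3, -2, 5)
  D2: (-4, -2, 6) + (0, 1, -1) = (-4, -1, 5)
  D3: (-4, -2, 6) + (-1, 1, 0) = (-5, -1, 6)
  D4: (-4, -2, 6) + (-1, 0, 1) = (-5, -2, 7)
  D5: (-4, -2, 6) + (0, -1, 1) = (-4, -3, 7)

Answer: -3 -3 6
-3 -2 5
-4 -1 5
-5 -1 6
-5 -2 7
-4 -3 7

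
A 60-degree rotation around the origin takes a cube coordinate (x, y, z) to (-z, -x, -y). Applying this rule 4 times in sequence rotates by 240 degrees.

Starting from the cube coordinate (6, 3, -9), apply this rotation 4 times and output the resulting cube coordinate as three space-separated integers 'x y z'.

Answer: -9 6 3

Derivation:
Start: (6, 3, -9)
Step 1: (6, 3, -9) -> (-(-9), -(6), -(3)) = (9, -6, -3)
Step 2: (9, -6, -3) -> (-(-3), -(9), -(-6)) = (3, -9, 6)
Step 3: (3, -9, 6) -> (-(6), -(3), -(-9)) = (-6, -3, 9)
Step 4: (-6, -3, 9) -> (-(9), -(-6), -(-3)) = (-9, 6, 3)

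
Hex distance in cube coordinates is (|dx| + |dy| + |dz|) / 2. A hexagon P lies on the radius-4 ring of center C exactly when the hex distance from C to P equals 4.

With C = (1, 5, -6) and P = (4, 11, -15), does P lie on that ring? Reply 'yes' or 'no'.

Answer: no

Derivation:
|px - cx| = |4 - 1| = 3
|py - cy| = |11 - 5| = 6
|pz - cz| = |-15 - (-6)| = 9
distance = (3+6+9)/2 = 18/2 = 9
radius = 4; distance != radius -> no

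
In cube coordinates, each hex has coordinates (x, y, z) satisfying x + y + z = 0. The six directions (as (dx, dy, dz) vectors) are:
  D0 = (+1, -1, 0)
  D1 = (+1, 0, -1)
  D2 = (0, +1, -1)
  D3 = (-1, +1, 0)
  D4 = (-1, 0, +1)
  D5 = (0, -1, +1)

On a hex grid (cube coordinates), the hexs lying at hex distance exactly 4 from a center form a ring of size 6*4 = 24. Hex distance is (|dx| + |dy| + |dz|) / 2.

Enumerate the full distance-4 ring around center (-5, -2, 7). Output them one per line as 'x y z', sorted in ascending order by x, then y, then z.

Answer: -9 -2 11
-9 -1 10
-9 0 9
-9 1 8
-9 2 7
-8 -3 11
-8 2 6
-7 -4 11
-7 2 5
-6 -5 11
-6 2 4
-5 -6 11
-5 2 3
-4 -6 10
-4 1 3
-3 -6 9
-3 0 3
-2 -6 8
-2 -1 3
-1 -6 7
-1 -5 6
-1 -4 5
-1 -3 4
-1 -2 3

Derivation:
Walk ring at distance 4 from (-5, -2, 7):
Start at center + D4*4 = (-9, -2, 11)
  hex 0: (-9, -2, 11)
  hex 1: (-8, -3, 11)
  hex 2: (-7, -4, 11)
  hex 3: (-6, -5, 11)
  hex 4: (-5, -6, 11)
  hex 5: (-4, -6, 10)
  hex 6: (-3, -6, 9)
  hex 7: (-2, -6, 8)
  hex 8: (-1, -6, 7)
  hex 9: (-1, -5, 6)
  hex 10: (-1, -4, 5)
  hex 11: (-1, -3, 4)
  hex 12: (-1, -2, 3)
  hex 13: (-2, -1, 3)
  hex 14: (-3, 0, 3)
  hex 15: (-4, 1, 3)
  hex 16: (-5, 2, 3)
  hex 17: (-6, 2, 4)
  hex 18: (-7, 2, 5)
  hex 19: (-8, 2, 6)
  hex 20: (-9, 2, 7)
  hex 21: (-9, 1, 8)
  hex 22: (-9, 0, 9)
  hex 23: (-9, -1, 10)
Sorted: 24 hexes.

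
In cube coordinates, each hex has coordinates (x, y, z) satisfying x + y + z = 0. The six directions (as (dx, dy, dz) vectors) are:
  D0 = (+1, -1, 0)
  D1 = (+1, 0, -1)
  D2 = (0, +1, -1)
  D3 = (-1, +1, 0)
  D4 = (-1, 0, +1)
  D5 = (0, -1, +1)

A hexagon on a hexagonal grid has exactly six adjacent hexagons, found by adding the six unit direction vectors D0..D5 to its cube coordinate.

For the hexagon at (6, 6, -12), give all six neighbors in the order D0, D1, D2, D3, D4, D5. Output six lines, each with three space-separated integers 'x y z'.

Center: (6, 6, -12). Add each direction:
  D0: (6, 6, -12) + (1, -1, 0) = (7, 5, -12)
  D1: (6, 6, -12) + (1, 0, -1) = (7, 6, -13)
  D2: (6, 6, -12) + (0, 1, -1) = (6, 7, -13)
  D3: (6, 6, -12) + (-1, 1, 0) = (5, 7, -12)
  D4: (6, 6, -12) + (-1, 0, 1) = (5, 6, -11)
  D5: (6, 6, -12) + (0, -1, 1) = (6, 5, -11)

Answer: 7 5 -12
7 6 -13
6 7 -13
5 7 -12
5 6 -11
6 5 -11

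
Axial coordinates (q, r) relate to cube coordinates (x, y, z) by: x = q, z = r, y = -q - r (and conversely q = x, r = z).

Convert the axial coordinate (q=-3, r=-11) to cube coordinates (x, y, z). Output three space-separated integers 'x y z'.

x = q = -3
z = r = -11
y = -x - z = -(-3) - (-11) = 14

Answer: -3 14 -11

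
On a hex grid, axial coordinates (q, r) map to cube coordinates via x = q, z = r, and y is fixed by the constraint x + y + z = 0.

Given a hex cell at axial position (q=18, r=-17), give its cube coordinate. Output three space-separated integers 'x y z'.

x = q = 18
z = r = -17
y = -x - z = -(18) - (-17) = -1

Answer: 18 -1 -17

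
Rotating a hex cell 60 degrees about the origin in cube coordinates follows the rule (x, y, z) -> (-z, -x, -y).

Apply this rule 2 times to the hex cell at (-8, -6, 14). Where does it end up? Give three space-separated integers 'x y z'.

Answer: -6 14 -8

Derivation:
Start: (-8, -6, 14)
Step 1: (-8, -6, 14) -> (-(14), -(-8), -(-6)) = (-14, 8, 6)
Step 2: (-14, 8, 6) -> (-(6), -(-14), -(8)) = (-6, 14, -8)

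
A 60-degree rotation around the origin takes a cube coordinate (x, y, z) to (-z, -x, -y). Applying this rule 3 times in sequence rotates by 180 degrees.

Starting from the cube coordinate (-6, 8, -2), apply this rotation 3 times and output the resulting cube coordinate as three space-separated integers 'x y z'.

Start: (-6, 8, -2)
Step 1: (-6, 8, -2) -> (-(-2), -(-6), -(8)) = (2, 6, -8)
Step 2: (2, 6, -8) -> (-(-8), -(2), -(6)) = (8, -2, -6)
Step 3: (8, -2, -6) -> (-(-6), -(8), -(-2)) = (6, -8, 2)

Answer: 6 -8 2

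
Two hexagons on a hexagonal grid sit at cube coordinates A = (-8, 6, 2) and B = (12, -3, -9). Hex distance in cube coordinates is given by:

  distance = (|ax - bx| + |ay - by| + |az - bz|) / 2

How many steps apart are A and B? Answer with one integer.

|ax - bx| = |-8 - 12| = 20
|ay - by| = |6 - (-3)| = 9
|az - bz| = |2 - (-9)| = 11
distance = (20 + 9 + 11) / 2 = 40 / 2 = 20

Answer: 20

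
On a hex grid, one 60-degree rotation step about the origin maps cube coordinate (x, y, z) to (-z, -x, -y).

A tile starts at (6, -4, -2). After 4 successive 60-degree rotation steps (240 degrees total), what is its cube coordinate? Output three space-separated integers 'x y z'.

Start: (6, -4, -2)
Step 1: (6, -4, -2) -> (-(-2), -(6), -(-4)) = (2, -6, 4)
Step 2: (2, -6, 4) -> (-(4), -(2), -(-6)) = (-4, -2, 6)
Step 3: (-4, -2, 6) -> (-(6), -(-4), -(-2)) = (-6, 4, 2)
Step 4: (-6, 4, 2) -> (-(2), -(-6), -(4)) = (-2, 6, -4)

Answer: -2 6 -4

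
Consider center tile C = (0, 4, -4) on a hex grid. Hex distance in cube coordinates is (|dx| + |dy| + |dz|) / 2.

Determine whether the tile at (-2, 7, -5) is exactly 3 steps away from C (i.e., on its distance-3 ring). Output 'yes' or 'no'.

|px - cx| = |-2 - 0| = 2
|py - cy| = |7 - 4| = 3
|pz - cz| = |-5 - (-4)| = 1
distance = (2+3+1)/2 = 6/2 = 3
radius = 3; distance == radius -> yes

Answer: yes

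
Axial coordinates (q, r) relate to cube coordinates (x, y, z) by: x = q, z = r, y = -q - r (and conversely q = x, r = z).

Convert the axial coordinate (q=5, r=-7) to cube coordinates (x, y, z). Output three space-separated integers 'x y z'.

x = q = 5
z = r = -7
y = -x - z = -(5) - (-7) = 2

Answer: 5 2 -7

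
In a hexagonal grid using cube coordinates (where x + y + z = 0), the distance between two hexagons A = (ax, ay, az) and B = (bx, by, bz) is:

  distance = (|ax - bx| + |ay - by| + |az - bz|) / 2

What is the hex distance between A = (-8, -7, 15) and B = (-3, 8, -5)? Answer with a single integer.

|ax - bx| = |-8 - (-3)| = 5
|ay - by| = |-7 - 8| = 15
|az - bz| = |15 - (-5)| = 20
distance = (5 + 15 + 20) / 2 = 40 / 2 = 20

Answer: 20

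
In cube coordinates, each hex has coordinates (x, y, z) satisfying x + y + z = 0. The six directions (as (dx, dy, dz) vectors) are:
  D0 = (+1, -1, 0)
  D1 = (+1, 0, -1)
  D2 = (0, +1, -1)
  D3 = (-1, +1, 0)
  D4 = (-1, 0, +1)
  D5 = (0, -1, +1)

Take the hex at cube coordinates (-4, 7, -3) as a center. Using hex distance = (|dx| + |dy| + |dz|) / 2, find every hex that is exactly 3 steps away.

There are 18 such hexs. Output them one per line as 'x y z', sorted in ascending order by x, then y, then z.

Answer: -7 7 0
-7 8 -1
-7 9 -2
-7 10 -3
-6 6 0
-6 10 -4
-5 5 0
-5 10 -5
-4 4 0
-4 10 -6
-3 4 -1
-3 9 -6
-2 4 -2
-2 8 -6
-1 4 -3
-1 5 -4
-1 6 -5
-1 7 -6

Derivation:
Walk ring at distance 3 from (-4, 7, -3):
Start at center + D4*3 = (-7, 7, 0)
  hex 0: (-7, 7, 0)
  hex 1: (-6, 6, 0)
  hex 2: (-5, 5, 0)
  hex 3: (-4, 4, 0)
  hex 4: (-3, 4, -1)
  hex 5: (-2, 4, -2)
  hex 6: (-1, 4, -3)
  hex 7: (-1, 5, -4)
  hex 8: (-1, 6, -5)
  hex 9: (-1, 7, -6)
  hex 10: (-2, 8, -6)
  hex 11: (-3, 9, -6)
  hex 12: (-4, 10, -6)
  hex 13: (-5, 10, -5)
  hex 14: (-6, 10, -4)
  hex 15: (-7, 10, -3)
  hex 16: (-7, 9, -2)
  hex 17: (-7, 8, -1)
Sorted: 18 hexes.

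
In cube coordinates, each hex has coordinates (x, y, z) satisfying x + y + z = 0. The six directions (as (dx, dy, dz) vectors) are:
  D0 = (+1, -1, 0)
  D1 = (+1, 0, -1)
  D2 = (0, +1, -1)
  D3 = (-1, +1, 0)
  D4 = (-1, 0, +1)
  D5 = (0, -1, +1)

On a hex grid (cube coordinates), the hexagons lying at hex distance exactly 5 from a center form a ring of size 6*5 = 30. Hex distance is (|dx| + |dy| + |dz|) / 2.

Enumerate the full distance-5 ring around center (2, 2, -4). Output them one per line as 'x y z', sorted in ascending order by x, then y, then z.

Walk ring at distance 5 from (2, 2, -4):
Start at center + D4*5 = (-3, 2, 1)
  hex 0: (-3, 2, 1)
  hex 1: (-2, 1, 1)
  hex 2: (-1, 0, 1)
  hex 3: (0, -1, 1)
  hex 4: (1, -2, 1)
  hex 5: (2, -3, 1)
  hex 6: (3, -3, 0)
  hex 7: (4, -3, -1)
  hex 8: (5, -3, -2)
  hex 9: (6, -3, -3)
  hex 10: (7, -3, -4)
  hex 11: (7, -2, -5)
  hex 12: (7, -1, -6)
  hex 13: (7, 0, -7)
  hex 14: (7, 1, -8)
  hex 15: (7, 2, -9)
  hex 16: (6, 3, -9)
  hex 17: (5, 4, -9)
  hex 18: (4, 5, -9)
  hex 19: (3, 6, -9)
  hex 20: (2, 7, -9)
  hex 21: (1, 7, -8)
  hex 22: (0, 7, -7)
  hex 23: (-1, 7, -6)
  hex 24: (-2, 7, -5)
  hex 25: (-3, 7, -4)
  hex 26: (-3, 6, -3)
  hex 27: (-3, 5, -2)
  hex 28: (-3, 4, -1)
  hex 29: (-3, 3, 0)
Sorted: 30 hexes.

Answer: -3 2 1
-3 3 0
-3 4 -1
-3 5 -2
-3 6 -3
-3 7 -4
-2 1 1
-2 7 -5
-1 0 1
-1 7 -6
0 -1 1
0 7 -7
1 -2 1
1 7 -8
2 -3 1
2 7 -9
3 -3 0
3 6 -9
4 -3 -1
4 5 -9
5 -3 -2
5 4 -9
6 -3 -3
6 3 -9
7 -3 -4
7 -2 -5
7 -1 -6
7 0 -7
7 1 -8
7 2 -9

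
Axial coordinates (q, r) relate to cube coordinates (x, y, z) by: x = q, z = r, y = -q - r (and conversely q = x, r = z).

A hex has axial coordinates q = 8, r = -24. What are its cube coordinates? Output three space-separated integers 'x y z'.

x = q = 8
z = r = -24
y = -x - z = -(8) - (-24) = 16

Answer: 8 16 -24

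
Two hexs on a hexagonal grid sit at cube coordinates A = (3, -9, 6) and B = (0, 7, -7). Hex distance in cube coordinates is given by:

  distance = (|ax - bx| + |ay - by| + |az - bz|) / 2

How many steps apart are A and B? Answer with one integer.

Answer: 16

Derivation:
|ax - bx| = |3 - 0| = 3
|ay - by| = |-9 - 7| = 16
|az - bz| = |6 - (-7)| = 13
distance = (3 + 16 + 13) / 2 = 32 / 2 = 16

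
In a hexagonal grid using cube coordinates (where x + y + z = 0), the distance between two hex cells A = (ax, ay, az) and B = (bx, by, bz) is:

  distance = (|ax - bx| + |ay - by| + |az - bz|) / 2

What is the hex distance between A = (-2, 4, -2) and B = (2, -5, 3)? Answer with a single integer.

Answer: 9

Derivation:
|ax - bx| = |-2 - 2| = 4
|ay - by| = |4 - (-5)| = 9
|az - bz| = |-2 - 3| = 5
distance = (4 + 9 + 5) / 2 = 18 / 2 = 9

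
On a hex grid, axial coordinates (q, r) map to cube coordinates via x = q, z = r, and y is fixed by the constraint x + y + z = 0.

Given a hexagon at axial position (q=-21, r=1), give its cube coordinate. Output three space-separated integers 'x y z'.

Answer: -21 20 1

Derivation:
x = q = -21
z = r = 1
y = -x - z = -(-21) - (1) = 20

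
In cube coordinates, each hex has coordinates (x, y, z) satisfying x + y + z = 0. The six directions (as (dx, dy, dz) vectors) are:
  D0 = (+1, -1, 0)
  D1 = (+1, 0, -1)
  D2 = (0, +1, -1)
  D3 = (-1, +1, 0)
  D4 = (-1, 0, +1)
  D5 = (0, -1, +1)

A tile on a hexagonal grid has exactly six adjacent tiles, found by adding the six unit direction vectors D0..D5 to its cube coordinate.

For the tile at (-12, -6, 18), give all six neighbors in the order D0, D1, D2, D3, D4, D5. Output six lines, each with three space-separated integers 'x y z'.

Center: (-12, -6, 18). Add each direction:
  D0: (-12, -6, 18) + (1, -1, 0) = (-11, -7, 18)
  D1: (-12, -6, 18) + (1, 0, -1) = (-11, -6, 17)
  D2: (-12, -6, 18) + (0, 1, -1) = (-12, -5, 17)
  D3: (-12, -6, 18) + (-1, 1, 0) = (-13, -5, 18)
  D4: (-12, -6, 18) + (-1, 0, 1) = (-13, -6, 19)
  D5: (-12, -6, 18) + (0, -1, 1) = (-12, -7, 19)

Answer: -11 -7 18
-11 -6 17
-12 -5 17
-13 -5 18
-13 -6 19
-12 -7 19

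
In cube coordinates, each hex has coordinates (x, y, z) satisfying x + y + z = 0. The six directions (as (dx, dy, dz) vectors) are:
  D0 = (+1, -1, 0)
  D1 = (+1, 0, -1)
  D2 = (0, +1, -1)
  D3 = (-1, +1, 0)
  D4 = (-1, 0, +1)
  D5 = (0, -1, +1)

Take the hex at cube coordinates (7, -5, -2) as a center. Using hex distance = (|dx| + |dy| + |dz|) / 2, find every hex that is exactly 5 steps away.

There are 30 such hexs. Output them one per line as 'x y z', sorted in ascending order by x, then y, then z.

Walk ring at distance 5 from (7, -5, -2):
Start at center + D4*5 = (2, -5, 3)
  hex 0: (2, -5, 3)
  hex 1: (3, -6, 3)
  hex 2: (4, -7, 3)
  hex 3: (5, -8, 3)
  hex 4: (6, -9, 3)
  hex 5: (7, -10, 3)
  hex 6: (8, -10, 2)
  hex 7: (9, -10, 1)
  hex 8: (10, -10, 0)
  hex 9: (11, -10, -1)
  hex 10: (12, -10, -2)
  hex 11: (12, -9, -3)
  hex 12: (12, -8, -4)
  hex 13: (12, -7, -5)
  hex 14: (12, -6, -6)
  hex 15: (12, -5, -7)
  hex 16: (11, -4, -7)
  hex 17: (10, -3, -7)
  hex 18: (9, -2, -7)
  hex 19: (8, -1, -7)
  hex 20: (7, 0, -7)
  hex 21: (6, 0, -6)
  hex 22: (5, 0, -5)
  hex 23: (4, 0, -4)
  hex 24: (3, 0, -3)
  hex 25: (2, 0, -2)
  hex 26: (2, -1, -1)
  hex 27: (2, -2, 0)
  hex 28: (2, -3, 1)
  hex 29: (2, -4, 2)
Sorted: 30 hexes.

Answer: 2 -5 3
2 -4 2
2 -3 1
2 -2 0
2 -1 -1
2 0 -2
3 -6 3
3 0 -3
4 -7 3
4 0 -4
5 -8 3
5 0 -5
6 -9 3
6 0 -6
7 -10 3
7 0 -7
8 -10 2
8 -1 -7
9 -10 1
9 -2 -7
10 -10 0
10 -3 -7
11 -10 -1
11 -4 -7
12 -10 -2
12 -9 -3
12 -8 -4
12 -7 -5
12 -6 -6
12 -5 -7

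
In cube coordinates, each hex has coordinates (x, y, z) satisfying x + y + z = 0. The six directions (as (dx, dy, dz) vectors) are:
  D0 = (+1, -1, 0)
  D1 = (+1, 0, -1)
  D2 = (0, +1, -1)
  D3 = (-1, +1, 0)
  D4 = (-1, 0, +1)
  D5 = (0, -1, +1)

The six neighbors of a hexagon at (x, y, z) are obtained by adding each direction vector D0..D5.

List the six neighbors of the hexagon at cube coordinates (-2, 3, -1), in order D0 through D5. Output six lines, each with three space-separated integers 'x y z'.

Center: (-2, 3, -1). Add each direction:
  D0: (-2, 3, -1) + (1, -1, 0) = (-1, 2, -1)
  D1: (-2, 3, -1) + (1, 0, -1) = (-1, 3, -2)
  D2: (-2, 3, -1) + (0, 1, -1) = (-2, 4, -2)
  D3: (-2, 3, -1) + (-1, 1, 0) = (-3, 4, -1)
  D4: (-2, 3, -1) + (-1, 0, 1) = (-3, 3, 0)
  D5: (-2, 3, -1) + (0, -1, 1) = (-2, 2, 0)

Answer: -1 2 -1
-1 3 -2
-2 4 -2
-3 4 -1
-3 3 0
-2 2 0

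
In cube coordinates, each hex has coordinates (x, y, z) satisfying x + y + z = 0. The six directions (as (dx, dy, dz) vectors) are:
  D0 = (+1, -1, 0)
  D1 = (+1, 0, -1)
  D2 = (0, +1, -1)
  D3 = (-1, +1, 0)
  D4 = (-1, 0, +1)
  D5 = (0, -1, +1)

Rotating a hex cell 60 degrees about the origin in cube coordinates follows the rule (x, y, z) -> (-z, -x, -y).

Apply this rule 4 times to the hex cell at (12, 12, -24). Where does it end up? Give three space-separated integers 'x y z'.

Answer: -24 12 12

Derivation:
Start: (12, 12, -24)
Step 1: (12, 12, -24) -> (-(-24), -(12), -(12)) = (24, -12, -12)
Step 2: (24, -12, -12) -> (-(-12), -(24), -(-12)) = (12, -24, 12)
Step 3: (12, -24, 12) -> (-(12), -(12), -(-24)) = (-12, -12, 24)
Step 4: (-12, -12, 24) -> (-(24), -(-12), -(-12)) = (-24, 12, 12)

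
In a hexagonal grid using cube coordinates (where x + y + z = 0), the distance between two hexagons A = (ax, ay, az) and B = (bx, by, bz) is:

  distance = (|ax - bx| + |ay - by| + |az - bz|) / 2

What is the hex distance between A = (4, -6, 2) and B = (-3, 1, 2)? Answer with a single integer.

|ax - bx| = |4 - (-3)| = 7
|ay - by| = |-6 - 1| = 7
|az - bz| = |2 - 2| = 0
distance = (7 + 7 + 0) / 2 = 14 / 2 = 7

Answer: 7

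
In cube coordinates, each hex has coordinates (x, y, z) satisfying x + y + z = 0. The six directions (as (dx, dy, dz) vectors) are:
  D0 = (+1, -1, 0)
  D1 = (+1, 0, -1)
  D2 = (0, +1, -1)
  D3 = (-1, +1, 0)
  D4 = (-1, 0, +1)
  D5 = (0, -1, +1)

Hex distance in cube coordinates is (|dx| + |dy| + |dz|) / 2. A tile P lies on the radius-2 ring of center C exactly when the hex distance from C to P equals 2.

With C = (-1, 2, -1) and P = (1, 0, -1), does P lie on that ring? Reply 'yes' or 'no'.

Answer: yes

Derivation:
|px - cx| = |1 - (-1)| = 2
|py - cy| = |0 - 2| = 2
|pz - cz| = |-1 - (-1)| = 0
distance = (2+2+0)/2 = 4/2 = 2
radius = 2; distance == radius -> yes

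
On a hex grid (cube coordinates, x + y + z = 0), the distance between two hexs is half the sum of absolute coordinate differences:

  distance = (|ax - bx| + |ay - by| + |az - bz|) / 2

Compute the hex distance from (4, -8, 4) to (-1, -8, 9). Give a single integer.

|ax - bx| = |4 - (-1)| = 5
|ay - by| = |-8 - (-8)| = 0
|az - bz| = |4 - 9| = 5
distance = (5 + 0 + 5) / 2 = 10 / 2 = 5

Answer: 5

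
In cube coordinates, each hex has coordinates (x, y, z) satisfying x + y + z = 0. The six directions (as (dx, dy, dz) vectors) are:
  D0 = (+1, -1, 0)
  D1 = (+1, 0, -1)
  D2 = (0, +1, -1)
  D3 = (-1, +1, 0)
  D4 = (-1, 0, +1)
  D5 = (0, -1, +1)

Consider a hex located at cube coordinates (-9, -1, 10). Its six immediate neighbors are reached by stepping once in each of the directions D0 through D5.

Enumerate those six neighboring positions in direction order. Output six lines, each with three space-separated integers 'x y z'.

Answer: -8 -2 10
-8 -1 9
-9 0 9
-10 0 10
-10 -1 11
-9 -2 11

Derivation:
Center: (-9, -1, 10). Add each direction:
  D0: (-9, -1, 10) + (1, -1, 0) = (-8, -2, 10)
  D1: (-9, -1, 10) + (1, 0, -1) = (-8, -1, 9)
  D2: (-9, -1, 10) + (0, 1, -1) = (-9, 0, 9)
  D3: (-9, -1, 10) + (-1, 1, 0) = (-10, 0, 10)
  D4: (-9, -1, 10) + (-1, 0, 1) = (-10, -1, 11)
  D5: (-9, -1, 10) + (0, -1, 1) = (-9, -2, 11)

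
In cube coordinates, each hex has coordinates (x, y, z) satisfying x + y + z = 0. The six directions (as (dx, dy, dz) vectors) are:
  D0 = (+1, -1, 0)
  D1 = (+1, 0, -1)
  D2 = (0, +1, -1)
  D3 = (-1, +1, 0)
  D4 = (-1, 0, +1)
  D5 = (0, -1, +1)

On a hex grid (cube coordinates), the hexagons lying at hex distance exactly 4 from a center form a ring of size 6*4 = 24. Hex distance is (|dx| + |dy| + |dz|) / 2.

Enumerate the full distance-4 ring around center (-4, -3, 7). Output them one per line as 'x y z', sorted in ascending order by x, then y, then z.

Answer: -8 -3 11
-8 -2 10
-8 -1 9
-8 0 8
-8 1 7
-7 -4 11
-7 1 6
-6 -5 11
-6 1 5
-5 -6 11
-5 1 4
-4 -7 11
-4 1 3
-3 -7 10
-3 0 3
-2 -7 9
-2 -1 3
-1 -7 8
-1 -2 3
0 -7 7
0 -6 6
0 -5 5
0 -4 4
0 -3 3

Derivation:
Walk ring at distance 4 from (-4, -3, 7):
Start at center + D4*4 = (-8, -3, 11)
  hex 0: (-8, -3, 11)
  hex 1: (-7, -4, 11)
  hex 2: (-6, -5, 11)
  hex 3: (-5, -6, 11)
  hex 4: (-4, -7, 11)
  hex 5: (-3, -7, 10)
  hex 6: (-2, -7, 9)
  hex 7: (-1, -7, 8)
  hex 8: (0, -7, 7)
  hex 9: (0, -6, 6)
  hex 10: (0, -5, 5)
  hex 11: (0, -4, 4)
  hex 12: (0, -3, 3)
  hex 13: (-1, -2, 3)
  hex 14: (-2, -1, 3)
  hex 15: (-3, 0, 3)
  hex 16: (-4, 1, 3)
  hex 17: (-5, 1, 4)
  hex 18: (-6, 1, 5)
  hex 19: (-7, 1, 6)
  hex 20: (-8, 1, 7)
  hex 21: (-8, 0, 8)
  hex 22: (-8, -1, 9)
  hex 23: (-8, -2, 10)
Sorted: 24 hexes.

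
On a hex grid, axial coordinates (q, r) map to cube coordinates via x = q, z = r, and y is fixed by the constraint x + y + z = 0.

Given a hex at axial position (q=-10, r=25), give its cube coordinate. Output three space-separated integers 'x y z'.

Answer: -10 -15 25

Derivation:
x = q = -10
z = r = 25
y = -x - z = -(-10) - (25) = -15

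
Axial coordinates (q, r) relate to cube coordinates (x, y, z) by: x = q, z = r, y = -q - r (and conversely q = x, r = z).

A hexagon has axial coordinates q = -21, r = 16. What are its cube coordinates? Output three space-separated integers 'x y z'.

Answer: -21 5 16

Derivation:
x = q = -21
z = r = 16
y = -x - z = -(-21) - (16) = 5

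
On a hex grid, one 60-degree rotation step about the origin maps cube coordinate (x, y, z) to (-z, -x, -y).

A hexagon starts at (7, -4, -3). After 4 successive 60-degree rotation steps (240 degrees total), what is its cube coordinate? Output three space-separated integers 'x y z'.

Start: (7, -4, -3)
Step 1: (7, -4, -3) -> (-(-3), -(7), -(-4)) = (3, -7, 4)
Step 2: (3, -7, 4) -> (-(4), -(3), -(-7)) = (-4, -3, 7)
Step 3: (-4, -3, 7) -> (-(7), -(-4), -(-3)) = (-7, 4, 3)
Step 4: (-7, 4, 3) -> (-(3), -(-7), -(4)) = (-3, 7, -4)

Answer: -3 7 -4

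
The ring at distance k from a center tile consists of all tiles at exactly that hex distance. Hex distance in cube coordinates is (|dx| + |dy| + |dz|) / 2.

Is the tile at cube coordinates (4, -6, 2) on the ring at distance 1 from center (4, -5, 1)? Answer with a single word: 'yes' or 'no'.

Answer: yes

Derivation:
|px - cx| = |4 - 4| = 0
|py - cy| = |-6 - (-5)| = 1
|pz - cz| = |2 - 1| = 1
distance = (0+1+1)/2 = 2/2 = 1
radius = 1; distance == radius -> yes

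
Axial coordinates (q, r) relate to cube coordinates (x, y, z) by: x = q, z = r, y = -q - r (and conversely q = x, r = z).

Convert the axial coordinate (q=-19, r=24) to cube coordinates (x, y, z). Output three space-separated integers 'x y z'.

Answer: -19 -5 24

Derivation:
x = q = -19
z = r = 24
y = -x - z = -(-19) - (24) = -5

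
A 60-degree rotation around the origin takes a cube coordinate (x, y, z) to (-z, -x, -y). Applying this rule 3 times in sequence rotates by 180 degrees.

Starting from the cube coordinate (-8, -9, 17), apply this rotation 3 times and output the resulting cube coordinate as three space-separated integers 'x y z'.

Start: (-8, -9, 17)
Step 1: (-8, -9, 17) -> (-(17), -(-8), -(-9)) = (-17, 8, 9)
Step 2: (-17, 8, 9) -> (-(9), -(-17), -(8)) = (-9, 17, -8)
Step 3: (-9, 17, -8) -> (-(-8), -(-9), -(17)) = (8, 9, -17)

Answer: 8 9 -17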